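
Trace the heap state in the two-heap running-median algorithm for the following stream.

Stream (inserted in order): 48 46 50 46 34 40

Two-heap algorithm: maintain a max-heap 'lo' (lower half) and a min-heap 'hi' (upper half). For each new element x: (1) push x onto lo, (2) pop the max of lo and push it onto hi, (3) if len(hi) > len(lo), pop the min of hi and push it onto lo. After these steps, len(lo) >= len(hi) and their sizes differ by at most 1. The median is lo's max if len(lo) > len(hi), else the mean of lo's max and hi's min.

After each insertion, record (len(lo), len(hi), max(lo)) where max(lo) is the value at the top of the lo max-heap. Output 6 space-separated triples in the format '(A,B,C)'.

Answer: (1,0,48) (1,1,46) (2,1,48) (2,2,46) (3,2,46) (3,3,46)

Derivation:
Step 1: insert 48 -> lo=[48] hi=[] -> (len(lo)=1, len(hi)=0, max(lo)=48)
Step 2: insert 46 -> lo=[46] hi=[48] -> (len(lo)=1, len(hi)=1, max(lo)=46)
Step 3: insert 50 -> lo=[46, 48] hi=[50] -> (len(lo)=2, len(hi)=1, max(lo)=48)
Step 4: insert 46 -> lo=[46, 46] hi=[48, 50] -> (len(lo)=2, len(hi)=2, max(lo)=46)
Step 5: insert 34 -> lo=[34, 46, 46] hi=[48, 50] -> (len(lo)=3, len(hi)=2, max(lo)=46)
Step 6: insert 40 -> lo=[34, 40, 46] hi=[46, 48, 50] -> (len(lo)=3, len(hi)=3, max(lo)=46)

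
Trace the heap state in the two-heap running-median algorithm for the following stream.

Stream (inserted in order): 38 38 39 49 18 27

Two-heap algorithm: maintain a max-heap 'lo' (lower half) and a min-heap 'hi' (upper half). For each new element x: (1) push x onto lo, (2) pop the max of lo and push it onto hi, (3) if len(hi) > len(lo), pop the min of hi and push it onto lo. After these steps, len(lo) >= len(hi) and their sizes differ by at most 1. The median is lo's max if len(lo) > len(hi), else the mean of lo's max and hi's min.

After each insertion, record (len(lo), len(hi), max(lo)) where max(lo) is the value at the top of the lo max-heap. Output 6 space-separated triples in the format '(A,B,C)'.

Answer: (1,0,38) (1,1,38) (2,1,38) (2,2,38) (3,2,38) (3,3,38)

Derivation:
Step 1: insert 38 -> lo=[38] hi=[] -> (len(lo)=1, len(hi)=0, max(lo)=38)
Step 2: insert 38 -> lo=[38] hi=[38] -> (len(lo)=1, len(hi)=1, max(lo)=38)
Step 3: insert 39 -> lo=[38, 38] hi=[39] -> (len(lo)=2, len(hi)=1, max(lo)=38)
Step 4: insert 49 -> lo=[38, 38] hi=[39, 49] -> (len(lo)=2, len(hi)=2, max(lo)=38)
Step 5: insert 18 -> lo=[18, 38, 38] hi=[39, 49] -> (len(lo)=3, len(hi)=2, max(lo)=38)
Step 6: insert 27 -> lo=[18, 27, 38] hi=[38, 39, 49] -> (len(lo)=3, len(hi)=3, max(lo)=38)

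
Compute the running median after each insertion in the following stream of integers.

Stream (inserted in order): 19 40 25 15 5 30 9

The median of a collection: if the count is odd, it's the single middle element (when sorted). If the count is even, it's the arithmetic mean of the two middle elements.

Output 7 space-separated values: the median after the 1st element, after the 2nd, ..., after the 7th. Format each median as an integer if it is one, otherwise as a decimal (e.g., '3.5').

Step 1: insert 19 -> lo=[19] (size 1, max 19) hi=[] (size 0) -> median=19
Step 2: insert 40 -> lo=[19] (size 1, max 19) hi=[40] (size 1, min 40) -> median=29.5
Step 3: insert 25 -> lo=[19, 25] (size 2, max 25) hi=[40] (size 1, min 40) -> median=25
Step 4: insert 15 -> lo=[15, 19] (size 2, max 19) hi=[25, 40] (size 2, min 25) -> median=22
Step 5: insert 5 -> lo=[5, 15, 19] (size 3, max 19) hi=[25, 40] (size 2, min 25) -> median=19
Step 6: insert 30 -> lo=[5, 15, 19] (size 3, max 19) hi=[25, 30, 40] (size 3, min 25) -> median=22
Step 7: insert 9 -> lo=[5, 9, 15, 19] (size 4, max 19) hi=[25, 30, 40] (size 3, min 25) -> median=19

Answer: 19 29.5 25 22 19 22 19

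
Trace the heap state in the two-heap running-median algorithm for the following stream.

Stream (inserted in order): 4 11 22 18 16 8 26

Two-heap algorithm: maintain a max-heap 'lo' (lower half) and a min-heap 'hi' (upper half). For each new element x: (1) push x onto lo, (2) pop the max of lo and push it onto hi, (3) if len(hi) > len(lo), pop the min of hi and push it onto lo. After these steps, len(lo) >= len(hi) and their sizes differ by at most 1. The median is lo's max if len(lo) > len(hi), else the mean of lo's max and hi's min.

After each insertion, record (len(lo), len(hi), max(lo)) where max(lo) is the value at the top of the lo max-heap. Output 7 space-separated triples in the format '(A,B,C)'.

Answer: (1,0,4) (1,1,4) (2,1,11) (2,2,11) (3,2,16) (3,3,11) (4,3,16)

Derivation:
Step 1: insert 4 -> lo=[4] hi=[] -> (len(lo)=1, len(hi)=0, max(lo)=4)
Step 2: insert 11 -> lo=[4] hi=[11] -> (len(lo)=1, len(hi)=1, max(lo)=4)
Step 3: insert 22 -> lo=[4, 11] hi=[22] -> (len(lo)=2, len(hi)=1, max(lo)=11)
Step 4: insert 18 -> lo=[4, 11] hi=[18, 22] -> (len(lo)=2, len(hi)=2, max(lo)=11)
Step 5: insert 16 -> lo=[4, 11, 16] hi=[18, 22] -> (len(lo)=3, len(hi)=2, max(lo)=16)
Step 6: insert 8 -> lo=[4, 8, 11] hi=[16, 18, 22] -> (len(lo)=3, len(hi)=3, max(lo)=11)
Step 7: insert 26 -> lo=[4, 8, 11, 16] hi=[18, 22, 26] -> (len(lo)=4, len(hi)=3, max(lo)=16)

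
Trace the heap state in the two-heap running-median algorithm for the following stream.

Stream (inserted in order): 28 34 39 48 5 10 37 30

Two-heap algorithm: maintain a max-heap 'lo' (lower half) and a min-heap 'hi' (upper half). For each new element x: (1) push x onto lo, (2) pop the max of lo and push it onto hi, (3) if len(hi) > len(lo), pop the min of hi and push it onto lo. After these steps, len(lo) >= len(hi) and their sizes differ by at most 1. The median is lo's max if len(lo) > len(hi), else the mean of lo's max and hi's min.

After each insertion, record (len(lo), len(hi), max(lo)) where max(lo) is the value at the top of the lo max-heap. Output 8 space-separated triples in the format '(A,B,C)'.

Answer: (1,0,28) (1,1,28) (2,1,34) (2,2,34) (3,2,34) (3,3,28) (4,3,34) (4,4,30)

Derivation:
Step 1: insert 28 -> lo=[28] hi=[] -> (len(lo)=1, len(hi)=0, max(lo)=28)
Step 2: insert 34 -> lo=[28] hi=[34] -> (len(lo)=1, len(hi)=1, max(lo)=28)
Step 3: insert 39 -> lo=[28, 34] hi=[39] -> (len(lo)=2, len(hi)=1, max(lo)=34)
Step 4: insert 48 -> lo=[28, 34] hi=[39, 48] -> (len(lo)=2, len(hi)=2, max(lo)=34)
Step 5: insert 5 -> lo=[5, 28, 34] hi=[39, 48] -> (len(lo)=3, len(hi)=2, max(lo)=34)
Step 6: insert 10 -> lo=[5, 10, 28] hi=[34, 39, 48] -> (len(lo)=3, len(hi)=3, max(lo)=28)
Step 7: insert 37 -> lo=[5, 10, 28, 34] hi=[37, 39, 48] -> (len(lo)=4, len(hi)=3, max(lo)=34)
Step 8: insert 30 -> lo=[5, 10, 28, 30] hi=[34, 37, 39, 48] -> (len(lo)=4, len(hi)=4, max(lo)=30)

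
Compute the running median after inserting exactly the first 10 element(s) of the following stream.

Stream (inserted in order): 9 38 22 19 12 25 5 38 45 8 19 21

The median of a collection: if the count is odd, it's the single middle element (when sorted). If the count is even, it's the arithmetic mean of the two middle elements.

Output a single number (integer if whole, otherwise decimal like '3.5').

Step 1: insert 9 -> lo=[9] (size 1, max 9) hi=[] (size 0) -> median=9
Step 2: insert 38 -> lo=[9] (size 1, max 9) hi=[38] (size 1, min 38) -> median=23.5
Step 3: insert 22 -> lo=[9, 22] (size 2, max 22) hi=[38] (size 1, min 38) -> median=22
Step 4: insert 19 -> lo=[9, 19] (size 2, max 19) hi=[22, 38] (size 2, min 22) -> median=20.5
Step 5: insert 12 -> lo=[9, 12, 19] (size 3, max 19) hi=[22, 38] (size 2, min 22) -> median=19
Step 6: insert 25 -> lo=[9, 12, 19] (size 3, max 19) hi=[22, 25, 38] (size 3, min 22) -> median=20.5
Step 7: insert 5 -> lo=[5, 9, 12, 19] (size 4, max 19) hi=[22, 25, 38] (size 3, min 22) -> median=19
Step 8: insert 38 -> lo=[5, 9, 12, 19] (size 4, max 19) hi=[22, 25, 38, 38] (size 4, min 22) -> median=20.5
Step 9: insert 45 -> lo=[5, 9, 12, 19, 22] (size 5, max 22) hi=[25, 38, 38, 45] (size 4, min 25) -> median=22
Step 10: insert 8 -> lo=[5, 8, 9, 12, 19] (size 5, max 19) hi=[22, 25, 38, 38, 45] (size 5, min 22) -> median=20.5

Answer: 20.5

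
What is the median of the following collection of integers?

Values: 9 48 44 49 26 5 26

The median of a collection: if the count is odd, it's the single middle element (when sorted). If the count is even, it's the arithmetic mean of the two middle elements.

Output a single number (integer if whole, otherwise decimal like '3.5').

Answer: 26

Derivation:
Step 1: insert 9 -> lo=[9] (size 1, max 9) hi=[] (size 0) -> median=9
Step 2: insert 48 -> lo=[9] (size 1, max 9) hi=[48] (size 1, min 48) -> median=28.5
Step 3: insert 44 -> lo=[9, 44] (size 2, max 44) hi=[48] (size 1, min 48) -> median=44
Step 4: insert 49 -> lo=[9, 44] (size 2, max 44) hi=[48, 49] (size 2, min 48) -> median=46
Step 5: insert 26 -> lo=[9, 26, 44] (size 3, max 44) hi=[48, 49] (size 2, min 48) -> median=44
Step 6: insert 5 -> lo=[5, 9, 26] (size 3, max 26) hi=[44, 48, 49] (size 3, min 44) -> median=35
Step 7: insert 26 -> lo=[5, 9, 26, 26] (size 4, max 26) hi=[44, 48, 49] (size 3, min 44) -> median=26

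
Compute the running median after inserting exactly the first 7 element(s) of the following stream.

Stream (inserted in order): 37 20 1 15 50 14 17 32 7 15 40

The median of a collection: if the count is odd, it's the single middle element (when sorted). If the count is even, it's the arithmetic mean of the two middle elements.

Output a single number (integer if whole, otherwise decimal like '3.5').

Step 1: insert 37 -> lo=[37] (size 1, max 37) hi=[] (size 0) -> median=37
Step 2: insert 20 -> lo=[20] (size 1, max 20) hi=[37] (size 1, min 37) -> median=28.5
Step 3: insert 1 -> lo=[1, 20] (size 2, max 20) hi=[37] (size 1, min 37) -> median=20
Step 4: insert 15 -> lo=[1, 15] (size 2, max 15) hi=[20, 37] (size 2, min 20) -> median=17.5
Step 5: insert 50 -> lo=[1, 15, 20] (size 3, max 20) hi=[37, 50] (size 2, min 37) -> median=20
Step 6: insert 14 -> lo=[1, 14, 15] (size 3, max 15) hi=[20, 37, 50] (size 3, min 20) -> median=17.5
Step 7: insert 17 -> lo=[1, 14, 15, 17] (size 4, max 17) hi=[20, 37, 50] (size 3, min 20) -> median=17

Answer: 17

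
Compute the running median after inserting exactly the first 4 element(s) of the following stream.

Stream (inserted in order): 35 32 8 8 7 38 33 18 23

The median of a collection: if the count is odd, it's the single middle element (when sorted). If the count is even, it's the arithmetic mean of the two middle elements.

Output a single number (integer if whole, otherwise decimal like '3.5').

Answer: 20

Derivation:
Step 1: insert 35 -> lo=[35] (size 1, max 35) hi=[] (size 0) -> median=35
Step 2: insert 32 -> lo=[32] (size 1, max 32) hi=[35] (size 1, min 35) -> median=33.5
Step 3: insert 8 -> lo=[8, 32] (size 2, max 32) hi=[35] (size 1, min 35) -> median=32
Step 4: insert 8 -> lo=[8, 8] (size 2, max 8) hi=[32, 35] (size 2, min 32) -> median=20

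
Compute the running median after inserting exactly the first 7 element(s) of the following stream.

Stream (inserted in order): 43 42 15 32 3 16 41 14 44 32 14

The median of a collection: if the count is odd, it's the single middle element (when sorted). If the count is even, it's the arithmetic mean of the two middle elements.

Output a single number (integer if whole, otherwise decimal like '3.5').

Step 1: insert 43 -> lo=[43] (size 1, max 43) hi=[] (size 0) -> median=43
Step 2: insert 42 -> lo=[42] (size 1, max 42) hi=[43] (size 1, min 43) -> median=42.5
Step 3: insert 15 -> lo=[15, 42] (size 2, max 42) hi=[43] (size 1, min 43) -> median=42
Step 4: insert 32 -> lo=[15, 32] (size 2, max 32) hi=[42, 43] (size 2, min 42) -> median=37
Step 5: insert 3 -> lo=[3, 15, 32] (size 3, max 32) hi=[42, 43] (size 2, min 42) -> median=32
Step 6: insert 16 -> lo=[3, 15, 16] (size 3, max 16) hi=[32, 42, 43] (size 3, min 32) -> median=24
Step 7: insert 41 -> lo=[3, 15, 16, 32] (size 4, max 32) hi=[41, 42, 43] (size 3, min 41) -> median=32

Answer: 32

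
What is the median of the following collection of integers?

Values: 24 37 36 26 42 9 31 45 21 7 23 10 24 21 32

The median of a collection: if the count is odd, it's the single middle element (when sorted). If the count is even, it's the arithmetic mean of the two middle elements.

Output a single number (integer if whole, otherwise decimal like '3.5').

Answer: 24

Derivation:
Step 1: insert 24 -> lo=[24] (size 1, max 24) hi=[] (size 0) -> median=24
Step 2: insert 37 -> lo=[24] (size 1, max 24) hi=[37] (size 1, min 37) -> median=30.5
Step 3: insert 36 -> lo=[24, 36] (size 2, max 36) hi=[37] (size 1, min 37) -> median=36
Step 4: insert 26 -> lo=[24, 26] (size 2, max 26) hi=[36, 37] (size 2, min 36) -> median=31
Step 5: insert 42 -> lo=[24, 26, 36] (size 3, max 36) hi=[37, 42] (size 2, min 37) -> median=36
Step 6: insert 9 -> lo=[9, 24, 26] (size 3, max 26) hi=[36, 37, 42] (size 3, min 36) -> median=31
Step 7: insert 31 -> lo=[9, 24, 26, 31] (size 4, max 31) hi=[36, 37, 42] (size 3, min 36) -> median=31
Step 8: insert 45 -> lo=[9, 24, 26, 31] (size 4, max 31) hi=[36, 37, 42, 45] (size 4, min 36) -> median=33.5
Step 9: insert 21 -> lo=[9, 21, 24, 26, 31] (size 5, max 31) hi=[36, 37, 42, 45] (size 4, min 36) -> median=31
Step 10: insert 7 -> lo=[7, 9, 21, 24, 26] (size 5, max 26) hi=[31, 36, 37, 42, 45] (size 5, min 31) -> median=28.5
Step 11: insert 23 -> lo=[7, 9, 21, 23, 24, 26] (size 6, max 26) hi=[31, 36, 37, 42, 45] (size 5, min 31) -> median=26
Step 12: insert 10 -> lo=[7, 9, 10, 21, 23, 24] (size 6, max 24) hi=[26, 31, 36, 37, 42, 45] (size 6, min 26) -> median=25
Step 13: insert 24 -> lo=[7, 9, 10, 21, 23, 24, 24] (size 7, max 24) hi=[26, 31, 36, 37, 42, 45] (size 6, min 26) -> median=24
Step 14: insert 21 -> lo=[7, 9, 10, 21, 21, 23, 24] (size 7, max 24) hi=[24, 26, 31, 36, 37, 42, 45] (size 7, min 24) -> median=24
Step 15: insert 32 -> lo=[7, 9, 10, 21, 21, 23, 24, 24] (size 8, max 24) hi=[26, 31, 32, 36, 37, 42, 45] (size 7, min 26) -> median=24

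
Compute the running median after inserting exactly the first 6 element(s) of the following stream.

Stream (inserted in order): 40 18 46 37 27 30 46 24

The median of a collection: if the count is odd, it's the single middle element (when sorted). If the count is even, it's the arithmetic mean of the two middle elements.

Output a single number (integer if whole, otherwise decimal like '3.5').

Step 1: insert 40 -> lo=[40] (size 1, max 40) hi=[] (size 0) -> median=40
Step 2: insert 18 -> lo=[18] (size 1, max 18) hi=[40] (size 1, min 40) -> median=29
Step 3: insert 46 -> lo=[18, 40] (size 2, max 40) hi=[46] (size 1, min 46) -> median=40
Step 4: insert 37 -> lo=[18, 37] (size 2, max 37) hi=[40, 46] (size 2, min 40) -> median=38.5
Step 5: insert 27 -> lo=[18, 27, 37] (size 3, max 37) hi=[40, 46] (size 2, min 40) -> median=37
Step 6: insert 30 -> lo=[18, 27, 30] (size 3, max 30) hi=[37, 40, 46] (size 3, min 37) -> median=33.5

Answer: 33.5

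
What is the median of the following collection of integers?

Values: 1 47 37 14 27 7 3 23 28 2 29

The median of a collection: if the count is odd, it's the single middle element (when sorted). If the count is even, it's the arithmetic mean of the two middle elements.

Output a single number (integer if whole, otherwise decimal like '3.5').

Answer: 23

Derivation:
Step 1: insert 1 -> lo=[1] (size 1, max 1) hi=[] (size 0) -> median=1
Step 2: insert 47 -> lo=[1] (size 1, max 1) hi=[47] (size 1, min 47) -> median=24
Step 3: insert 37 -> lo=[1, 37] (size 2, max 37) hi=[47] (size 1, min 47) -> median=37
Step 4: insert 14 -> lo=[1, 14] (size 2, max 14) hi=[37, 47] (size 2, min 37) -> median=25.5
Step 5: insert 27 -> lo=[1, 14, 27] (size 3, max 27) hi=[37, 47] (size 2, min 37) -> median=27
Step 6: insert 7 -> lo=[1, 7, 14] (size 3, max 14) hi=[27, 37, 47] (size 3, min 27) -> median=20.5
Step 7: insert 3 -> lo=[1, 3, 7, 14] (size 4, max 14) hi=[27, 37, 47] (size 3, min 27) -> median=14
Step 8: insert 23 -> lo=[1, 3, 7, 14] (size 4, max 14) hi=[23, 27, 37, 47] (size 4, min 23) -> median=18.5
Step 9: insert 28 -> lo=[1, 3, 7, 14, 23] (size 5, max 23) hi=[27, 28, 37, 47] (size 4, min 27) -> median=23
Step 10: insert 2 -> lo=[1, 2, 3, 7, 14] (size 5, max 14) hi=[23, 27, 28, 37, 47] (size 5, min 23) -> median=18.5
Step 11: insert 29 -> lo=[1, 2, 3, 7, 14, 23] (size 6, max 23) hi=[27, 28, 29, 37, 47] (size 5, min 27) -> median=23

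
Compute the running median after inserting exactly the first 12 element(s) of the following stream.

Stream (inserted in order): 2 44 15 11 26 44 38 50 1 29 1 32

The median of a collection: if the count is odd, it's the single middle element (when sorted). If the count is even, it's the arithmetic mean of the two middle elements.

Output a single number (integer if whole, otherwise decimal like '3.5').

Answer: 27.5

Derivation:
Step 1: insert 2 -> lo=[2] (size 1, max 2) hi=[] (size 0) -> median=2
Step 2: insert 44 -> lo=[2] (size 1, max 2) hi=[44] (size 1, min 44) -> median=23
Step 3: insert 15 -> lo=[2, 15] (size 2, max 15) hi=[44] (size 1, min 44) -> median=15
Step 4: insert 11 -> lo=[2, 11] (size 2, max 11) hi=[15, 44] (size 2, min 15) -> median=13
Step 5: insert 26 -> lo=[2, 11, 15] (size 3, max 15) hi=[26, 44] (size 2, min 26) -> median=15
Step 6: insert 44 -> lo=[2, 11, 15] (size 3, max 15) hi=[26, 44, 44] (size 3, min 26) -> median=20.5
Step 7: insert 38 -> lo=[2, 11, 15, 26] (size 4, max 26) hi=[38, 44, 44] (size 3, min 38) -> median=26
Step 8: insert 50 -> lo=[2, 11, 15, 26] (size 4, max 26) hi=[38, 44, 44, 50] (size 4, min 38) -> median=32
Step 9: insert 1 -> lo=[1, 2, 11, 15, 26] (size 5, max 26) hi=[38, 44, 44, 50] (size 4, min 38) -> median=26
Step 10: insert 29 -> lo=[1, 2, 11, 15, 26] (size 5, max 26) hi=[29, 38, 44, 44, 50] (size 5, min 29) -> median=27.5
Step 11: insert 1 -> lo=[1, 1, 2, 11, 15, 26] (size 6, max 26) hi=[29, 38, 44, 44, 50] (size 5, min 29) -> median=26
Step 12: insert 32 -> lo=[1, 1, 2, 11, 15, 26] (size 6, max 26) hi=[29, 32, 38, 44, 44, 50] (size 6, min 29) -> median=27.5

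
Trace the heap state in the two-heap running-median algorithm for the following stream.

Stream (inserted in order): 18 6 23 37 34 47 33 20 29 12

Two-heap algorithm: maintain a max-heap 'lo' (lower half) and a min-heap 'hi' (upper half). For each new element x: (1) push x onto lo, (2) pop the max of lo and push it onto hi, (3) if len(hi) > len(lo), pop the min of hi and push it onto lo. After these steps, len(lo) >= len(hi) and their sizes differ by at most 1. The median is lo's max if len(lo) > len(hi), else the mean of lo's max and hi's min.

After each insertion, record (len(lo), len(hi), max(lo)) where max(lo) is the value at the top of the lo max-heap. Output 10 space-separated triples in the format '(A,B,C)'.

Answer: (1,0,18) (1,1,6) (2,1,18) (2,2,18) (3,2,23) (3,3,23) (4,3,33) (4,4,23) (5,4,29) (5,5,23)

Derivation:
Step 1: insert 18 -> lo=[18] hi=[] -> (len(lo)=1, len(hi)=0, max(lo)=18)
Step 2: insert 6 -> lo=[6] hi=[18] -> (len(lo)=1, len(hi)=1, max(lo)=6)
Step 3: insert 23 -> lo=[6, 18] hi=[23] -> (len(lo)=2, len(hi)=1, max(lo)=18)
Step 4: insert 37 -> lo=[6, 18] hi=[23, 37] -> (len(lo)=2, len(hi)=2, max(lo)=18)
Step 5: insert 34 -> lo=[6, 18, 23] hi=[34, 37] -> (len(lo)=3, len(hi)=2, max(lo)=23)
Step 6: insert 47 -> lo=[6, 18, 23] hi=[34, 37, 47] -> (len(lo)=3, len(hi)=3, max(lo)=23)
Step 7: insert 33 -> lo=[6, 18, 23, 33] hi=[34, 37, 47] -> (len(lo)=4, len(hi)=3, max(lo)=33)
Step 8: insert 20 -> lo=[6, 18, 20, 23] hi=[33, 34, 37, 47] -> (len(lo)=4, len(hi)=4, max(lo)=23)
Step 9: insert 29 -> lo=[6, 18, 20, 23, 29] hi=[33, 34, 37, 47] -> (len(lo)=5, len(hi)=4, max(lo)=29)
Step 10: insert 12 -> lo=[6, 12, 18, 20, 23] hi=[29, 33, 34, 37, 47] -> (len(lo)=5, len(hi)=5, max(lo)=23)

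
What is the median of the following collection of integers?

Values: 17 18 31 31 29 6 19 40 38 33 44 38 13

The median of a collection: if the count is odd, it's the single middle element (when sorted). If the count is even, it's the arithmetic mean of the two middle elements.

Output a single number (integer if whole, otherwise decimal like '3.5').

Answer: 31

Derivation:
Step 1: insert 17 -> lo=[17] (size 1, max 17) hi=[] (size 0) -> median=17
Step 2: insert 18 -> lo=[17] (size 1, max 17) hi=[18] (size 1, min 18) -> median=17.5
Step 3: insert 31 -> lo=[17, 18] (size 2, max 18) hi=[31] (size 1, min 31) -> median=18
Step 4: insert 31 -> lo=[17, 18] (size 2, max 18) hi=[31, 31] (size 2, min 31) -> median=24.5
Step 5: insert 29 -> lo=[17, 18, 29] (size 3, max 29) hi=[31, 31] (size 2, min 31) -> median=29
Step 6: insert 6 -> lo=[6, 17, 18] (size 3, max 18) hi=[29, 31, 31] (size 3, min 29) -> median=23.5
Step 7: insert 19 -> lo=[6, 17, 18, 19] (size 4, max 19) hi=[29, 31, 31] (size 3, min 29) -> median=19
Step 8: insert 40 -> lo=[6, 17, 18, 19] (size 4, max 19) hi=[29, 31, 31, 40] (size 4, min 29) -> median=24
Step 9: insert 38 -> lo=[6, 17, 18, 19, 29] (size 5, max 29) hi=[31, 31, 38, 40] (size 4, min 31) -> median=29
Step 10: insert 33 -> lo=[6, 17, 18, 19, 29] (size 5, max 29) hi=[31, 31, 33, 38, 40] (size 5, min 31) -> median=30
Step 11: insert 44 -> lo=[6, 17, 18, 19, 29, 31] (size 6, max 31) hi=[31, 33, 38, 40, 44] (size 5, min 31) -> median=31
Step 12: insert 38 -> lo=[6, 17, 18, 19, 29, 31] (size 6, max 31) hi=[31, 33, 38, 38, 40, 44] (size 6, min 31) -> median=31
Step 13: insert 13 -> lo=[6, 13, 17, 18, 19, 29, 31] (size 7, max 31) hi=[31, 33, 38, 38, 40, 44] (size 6, min 31) -> median=31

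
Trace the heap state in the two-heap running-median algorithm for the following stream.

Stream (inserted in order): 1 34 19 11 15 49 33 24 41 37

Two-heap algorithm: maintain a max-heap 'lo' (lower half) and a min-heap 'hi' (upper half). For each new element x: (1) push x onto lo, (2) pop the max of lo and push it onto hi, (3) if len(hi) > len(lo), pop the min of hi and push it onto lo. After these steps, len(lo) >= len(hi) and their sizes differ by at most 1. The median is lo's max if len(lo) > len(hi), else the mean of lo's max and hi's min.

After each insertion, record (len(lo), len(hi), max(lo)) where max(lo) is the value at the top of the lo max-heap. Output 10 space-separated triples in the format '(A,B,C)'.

Answer: (1,0,1) (1,1,1) (2,1,19) (2,2,11) (3,2,15) (3,3,15) (4,3,19) (4,4,19) (5,4,24) (5,5,24)

Derivation:
Step 1: insert 1 -> lo=[1] hi=[] -> (len(lo)=1, len(hi)=0, max(lo)=1)
Step 2: insert 34 -> lo=[1] hi=[34] -> (len(lo)=1, len(hi)=1, max(lo)=1)
Step 3: insert 19 -> lo=[1, 19] hi=[34] -> (len(lo)=2, len(hi)=1, max(lo)=19)
Step 4: insert 11 -> lo=[1, 11] hi=[19, 34] -> (len(lo)=2, len(hi)=2, max(lo)=11)
Step 5: insert 15 -> lo=[1, 11, 15] hi=[19, 34] -> (len(lo)=3, len(hi)=2, max(lo)=15)
Step 6: insert 49 -> lo=[1, 11, 15] hi=[19, 34, 49] -> (len(lo)=3, len(hi)=3, max(lo)=15)
Step 7: insert 33 -> lo=[1, 11, 15, 19] hi=[33, 34, 49] -> (len(lo)=4, len(hi)=3, max(lo)=19)
Step 8: insert 24 -> lo=[1, 11, 15, 19] hi=[24, 33, 34, 49] -> (len(lo)=4, len(hi)=4, max(lo)=19)
Step 9: insert 41 -> lo=[1, 11, 15, 19, 24] hi=[33, 34, 41, 49] -> (len(lo)=5, len(hi)=4, max(lo)=24)
Step 10: insert 37 -> lo=[1, 11, 15, 19, 24] hi=[33, 34, 37, 41, 49] -> (len(lo)=5, len(hi)=5, max(lo)=24)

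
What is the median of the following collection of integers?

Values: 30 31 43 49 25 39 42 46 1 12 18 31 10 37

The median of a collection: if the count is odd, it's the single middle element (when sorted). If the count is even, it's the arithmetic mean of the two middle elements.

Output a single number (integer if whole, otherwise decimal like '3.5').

Step 1: insert 30 -> lo=[30] (size 1, max 30) hi=[] (size 0) -> median=30
Step 2: insert 31 -> lo=[30] (size 1, max 30) hi=[31] (size 1, min 31) -> median=30.5
Step 3: insert 43 -> lo=[30, 31] (size 2, max 31) hi=[43] (size 1, min 43) -> median=31
Step 4: insert 49 -> lo=[30, 31] (size 2, max 31) hi=[43, 49] (size 2, min 43) -> median=37
Step 5: insert 25 -> lo=[25, 30, 31] (size 3, max 31) hi=[43, 49] (size 2, min 43) -> median=31
Step 6: insert 39 -> lo=[25, 30, 31] (size 3, max 31) hi=[39, 43, 49] (size 3, min 39) -> median=35
Step 7: insert 42 -> lo=[25, 30, 31, 39] (size 4, max 39) hi=[42, 43, 49] (size 3, min 42) -> median=39
Step 8: insert 46 -> lo=[25, 30, 31, 39] (size 4, max 39) hi=[42, 43, 46, 49] (size 4, min 42) -> median=40.5
Step 9: insert 1 -> lo=[1, 25, 30, 31, 39] (size 5, max 39) hi=[42, 43, 46, 49] (size 4, min 42) -> median=39
Step 10: insert 12 -> lo=[1, 12, 25, 30, 31] (size 5, max 31) hi=[39, 42, 43, 46, 49] (size 5, min 39) -> median=35
Step 11: insert 18 -> lo=[1, 12, 18, 25, 30, 31] (size 6, max 31) hi=[39, 42, 43, 46, 49] (size 5, min 39) -> median=31
Step 12: insert 31 -> lo=[1, 12, 18, 25, 30, 31] (size 6, max 31) hi=[31, 39, 42, 43, 46, 49] (size 6, min 31) -> median=31
Step 13: insert 10 -> lo=[1, 10, 12, 18, 25, 30, 31] (size 7, max 31) hi=[31, 39, 42, 43, 46, 49] (size 6, min 31) -> median=31
Step 14: insert 37 -> lo=[1, 10, 12, 18, 25, 30, 31] (size 7, max 31) hi=[31, 37, 39, 42, 43, 46, 49] (size 7, min 31) -> median=31

Answer: 31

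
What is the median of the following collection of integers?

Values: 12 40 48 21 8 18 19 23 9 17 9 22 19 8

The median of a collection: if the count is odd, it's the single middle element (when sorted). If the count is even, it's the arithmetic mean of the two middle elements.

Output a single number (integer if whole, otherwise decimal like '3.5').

Answer: 18.5

Derivation:
Step 1: insert 12 -> lo=[12] (size 1, max 12) hi=[] (size 0) -> median=12
Step 2: insert 40 -> lo=[12] (size 1, max 12) hi=[40] (size 1, min 40) -> median=26
Step 3: insert 48 -> lo=[12, 40] (size 2, max 40) hi=[48] (size 1, min 48) -> median=40
Step 4: insert 21 -> lo=[12, 21] (size 2, max 21) hi=[40, 48] (size 2, min 40) -> median=30.5
Step 5: insert 8 -> lo=[8, 12, 21] (size 3, max 21) hi=[40, 48] (size 2, min 40) -> median=21
Step 6: insert 18 -> lo=[8, 12, 18] (size 3, max 18) hi=[21, 40, 48] (size 3, min 21) -> median=19.5
Step 7: insert 19 -> lo=[8, 12, 18, 19] (size 4, max 19) hi=[21, 40, 48] (size 3, min 21) -> median=19
Step 8: insert 23 -> lo=[8, 12, 18, 19] (size 4, max 19) hi=[21, 23, 40, 48] (size 4, min 21) -> median=20
Step 9: insert 9 -> lo=[8, 9, 12, 18, 19] (size 5, max 19) hi=[21, 23, 40, 48] (size 4, min 21) -> median=19
Step 10: insert 17 -> lo=[8, 9, 12, 17, 18] (size 5, max 18) hi=[19, 21, 23, 40, 48] (size 5, min 19) -> median=18.5
Step 11: insert 9 -> lo=[8, 9, 9, 12, 17, 18] (size 6, max 18) hi=[19, 21, 23, 40, 48] (size 5, min 19) -> median=18
Step 12: insert 22 -> lo=[8, 9, 9, 12, 17, 18] (size 6, max 18) hi=[19, 21, 22, 23, 40, 48] (size 6, min 19) -> median=18.5
Step 13: insert 19 -> lo=[8, 9, 9, 12, 17, 18, 19] (size 7, max 19) hi=[19, 21, 22, 23, 40, 48] (size 6, min 19) -> median=19
Step 14: insert 8 -> lo=[8, 8, 9, 9, 12, 17, 18] (size 7, max 18) hi=[19, 19, 21, 22, 23, 40, 48] (size 7, min 19) -> median=18.5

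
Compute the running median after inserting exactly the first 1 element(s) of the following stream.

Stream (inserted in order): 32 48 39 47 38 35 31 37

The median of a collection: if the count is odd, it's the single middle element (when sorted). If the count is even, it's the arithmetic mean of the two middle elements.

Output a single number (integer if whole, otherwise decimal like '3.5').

Answer: 32

Derivation:
Step 1: insert 32 -> lo=[32] (size 1, max 32) hi=[] (size 0) -> median=32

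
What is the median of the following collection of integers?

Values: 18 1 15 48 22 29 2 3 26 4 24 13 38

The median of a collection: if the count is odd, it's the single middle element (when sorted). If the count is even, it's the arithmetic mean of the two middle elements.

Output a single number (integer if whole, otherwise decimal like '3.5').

Answer: 18

Derivation:
Step 1: insert 18 -> lo=[18] (size 1, max 18) hi=[] (size 0) -> median=18
Step 2: insert 1 -> lo=[1] (size 1, max 1) hi=[18] (size 1, min 18) -> median=9.5
Step 3: insert 15 -> lo=[1, 15] (size 2, max 15) hi=[18] (size 1, min 18) -> median=15
Step 4: insert 48 -> lo=[1, 15] (size 2, max 15) hi=[18, 48] (size 2, min 18) -> median=16.5
Step 5: insert 22 -> lo=[1, 15, 18] (size 3, max 18) hi=[22, 48] (size 2, min 22) -> median=18
Step 6: insert 29 -> lo=[1, 15, 18] (size 3, max 18) hi=[22, 29, 48] (size 3, min 22) -> median=20
Step 7: insert 2 -> lo=[1, 2, 15, 18] (size 4, max 18) hi=[22, 29, 48] (size 3, min 22) -> median=18
Step 8: insert 3 -> lo=[1, 2, 3, 15] (size 4, max 15) hi=[18, 22, 29, 48] (size 4, min 18) -> median=16.5
Step 9: insert 26 -> lo=[1, 2, 3, 15, 18] (size 5, max 18) hi=[22, 26, 29, 48] (size 4, min 22) -> median=18
Step 10: insert 4 -> lo=[1, 2, 3, 4, 15] (size 5, max 15) hi=[18, 22, 26, 29, 48] (size 5, min 18) -> median=16.5
Step 11: insert 24 -> lo=[1, 2, 3, 4, 15, 18] (size 6, max 18) hi=[22, 24, 26, 29, 48] (size 5, min 22) -> median=18
Step 12: insert 13 -> lo=[1, 2, 3, 4, 13, 15] (size 6, max 15) hi=[18, 22, 24, 26, 29, 48] (size 6, min 18) -> median=16.5
Step 13: insert 38 -> lo=[1, 2, 3, 4, 13, 15, 18] (size 7, max 18) hi=[22, 24, 26, 29, 38, 48] (size 6, min 22) -> median=18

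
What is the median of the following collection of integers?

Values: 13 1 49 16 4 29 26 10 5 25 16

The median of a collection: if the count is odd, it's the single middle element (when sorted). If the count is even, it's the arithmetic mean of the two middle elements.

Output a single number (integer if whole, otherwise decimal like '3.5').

Step 1: insert 13 -> lo=[13] (size 1, max 13) hi=[] (size 0) -> median=13
Step 2: insert 1 -> lo=[1] (size 1, max 1) hi=[13] (size 1, min 13) -> median=7
Step 3: insert 49 -> lo=[1, 13] (size 2, max 13) hi=[49] (size 1, min 49) -> median=13
Step 4: insert 16 -> lo=[1, 13] (size 2, max 13) hi=[16, 49] (size 2, min 16) -> median=14.5
Step 5: insert 4 -> lo=[1, 4, 13] (size 3, max 13) hi=[16, 49] (size 2, min 16) -> median=13
Step 6: insert 29 -> lo=[1, 4, 13] (size 3, max 13) hi=[16, 29, 49] (size 3, min 16) -> median=14.5
Step 7: insert 26 -> lo=[1, 4, 13, 16] (size 4, max 16) hi=[26, 29, 49] (size 3, min 26) -> median=16
Step 8: insert 10 -> lo=[1, 4, 10, 13] (size 4, max 13) hi=[16, 26, 29, 49] (size 4, min 16) -> median=14.5
Step 9: insert 5 -> lo=[1, 4, 5, 10, 13] (size 5, max 13) hi=[16, 26, 29, 49] (size 4, min 16) -> median=13
Step 10: insert 25 -> lo=[1, 4, 5, 10, 13] (size 5, max 13) hi=[16, 25, 26, 29, 49] (size 5, min 16) -> median=14.5
Step 11: insert 16 -> lo=[1, 4, 5, 10, 13, 16] (size 6, max 16) hi=[16, 25, 26, 29, 49] (size 5, min 16) -> median=16

Answer: 16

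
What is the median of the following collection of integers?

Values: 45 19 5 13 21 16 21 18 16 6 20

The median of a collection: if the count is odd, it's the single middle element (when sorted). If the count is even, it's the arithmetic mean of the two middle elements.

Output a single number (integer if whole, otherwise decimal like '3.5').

Answer: 18

Derivation:
Step 1: insert 45 -> lo=[45] (size 1, max 45) hi=[] (size 0) -> median=45
Step 2: insert 19 -> lo=[19] (size 1, max 19) hi=[45] (size 1, min 45) -> median=32
Step 3: insert 5 -> lo=[5, 19] (size 2, max 19) hi=[45] (size 1, min 45) -> median=19
Step 4: insert 13 -> lo=[5, 13] (size 2, max 13) hi=[19, 45] (size 2, min 19) -> median=16
Step 5: insert 21 -> lo=[5, 13, 19] (size 3, max 19) hi=[21, 45] (size 2, min 21) -> median=19
Step 6: insert 16 -> lo=[5, 13, 16] (size 3, max 16) hi=[19, 21, 45] (size 3, min 19) -> median=17.5
Step 7: insert 21 -> lo=[5, 13, 16, 19] (size 4, max 19) hi=[21, 21, 45] (size 3, min 21) -> median=19
Step 8: insert 18 -> lo=[5, 13, 16, 18] (size 4, max 18) hi=[19, 21, 21, 45] (size 4, min 19) -> median=18.5
Step 9: insert 16 -> lo=[5, 13, 16, 16, 18] (size 5, max 18) hi=[19, 21, 21, 45] (size 4, min 19) -> median=18
Step 10: insert 6 -> lo=[5, 6, 13, 16, 16] (size 5, max 16) hi=[18, 19, 21, 21, 45] (size 5, min 18) -> median=17
Step 11: insert 20 -> lo=[5, 6, 13, 16, 16, 18] (size 6, max 18) hi=[19, 20, 21, 21, 45] (size 5, min 19) -> median=18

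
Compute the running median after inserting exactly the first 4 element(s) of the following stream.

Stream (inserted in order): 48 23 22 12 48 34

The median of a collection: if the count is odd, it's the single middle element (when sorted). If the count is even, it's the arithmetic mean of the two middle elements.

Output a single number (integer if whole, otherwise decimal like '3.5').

Step 1: insert 48 -> lo=[48] (size 1, max 48) hi=[] (size 0) -> median=48
Step 2: insert 23 -> lo=[23] (size 1, max 23) hi=[48] (size 1, min 48) -> median=35.5
Step 3: insert 22 -> lo=[22, 23] (size 2, max 23) hi=[48] (size 1, min 48) -> median=23
Step 4: insert 12 -> lo=[12, 22] (size 2, max 22) hi=[23, 48] (size 2, min 23) -> median=22.5

Answer: 22.5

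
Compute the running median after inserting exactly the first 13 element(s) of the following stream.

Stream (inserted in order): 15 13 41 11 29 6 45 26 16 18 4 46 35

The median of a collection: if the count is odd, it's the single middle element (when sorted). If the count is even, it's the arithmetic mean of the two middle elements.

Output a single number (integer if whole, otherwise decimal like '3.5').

Answer: 18

Derivation:
Step 1: insert 15 -> lo=[15] (size 1, max 15) hi=[] (size 0) -> median=15
Step 2: insert 13 -> lo=[13] (size 1, max 13) hi=[15] (size 1, min 15) -> median=14
Step 3: insert 41 -> lo=[13, 15] (size 2, max 15) hi=[41] (size 1, min 41) -> median=15
Step 4: insert 11 -> lo=[11, 13] (size 2, max 13) hi=[15, 41] (size 2, min 15) -> median=14
Step 5: insert 29 -> lo=[11, 13, 15] (size 3, max 15) hi=[29, 41] (size 2, min 29) -> median=15
Step 6: insert 6 -> lo=[6, 11, 13] (size 3, max 13) hi=[15, 29, 41] (size 3, min 15) -> median=14
Step 7: insert 45 -> lo=[6, 11, 13, 15] (size 4, max 15) hi=[29, 41, 45] (size 3, min 29) -> median=15
Step 8: insert 26 -> lo=[6, 11, 13, 15] (size 4, max 15) hi=[26, 29, 41, 45] (size 4, min 26) -> median=20.5
Step 9: insert 16 -> lo=[6, 11, 13, 15, 16] (size 5, max 16) hi=[26, 29, 41, 45] (size 4, min 26) -> median=16
Step 10: insert 18 -> lo=[6, 11, 13, 15, 16] (size 5, max 16) hi=[18, 26, 29, 41, 45] (size 5, min 18) -> median=17
Step 11: insert 4 -> lo=[4, 6, 11, 13, 15, 16] (size 6, max 16) hi=[18, 26, 29, 41, 45] (size 5, min 18) -> median=16
Step 12: insert 46 -> lo=[4, 6, 11, 13, 15, 16] (size 6, max 16) hi=[18, 26, 29, 41, 45, 46] (size 6, min 18) -> median=17
Step 13: insert 35 -> lo=[4, 6, 11, 13, 15, 16, 18] (size 7, max 18) hi=[26, 29, 35, 41, 45, 46] (size 6, min 26) -> median=18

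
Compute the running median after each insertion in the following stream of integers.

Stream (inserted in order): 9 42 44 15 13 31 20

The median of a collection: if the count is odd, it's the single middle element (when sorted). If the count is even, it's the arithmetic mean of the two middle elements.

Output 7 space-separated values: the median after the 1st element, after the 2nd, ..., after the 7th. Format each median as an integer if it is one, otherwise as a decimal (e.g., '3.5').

Answer: 9 25.5 42 28.5 15 23 20

Derivation:
Step 1: insert 9 -> lo=[9] (size 1, max 9) hi=[] (size 0) -> median=9
Step 2: insert 42 -> lo=[9] (size 1, max 9) hi=[42] (size 1, min 42) -> median=25.5
Step 3: insert 44 -> lo=[9, 42] (size 2, max 42) hi=[44] (size 1, min 44) -> median=42
Step 4: insert 15 -> lo=[9, 15] (size 2, max 15) hi=[42, 44] (size 2, min 42) -> median=28.5
Step 5: insert 13 -> lo=[9, 13, 15] (size 3, max 15) hi=[42, 44] (size 2, min 42) -> median=15
Step 6: insert 31 -> lo=[9, 13, 15] (size 3, max 15) hi=[31, 42, 44] (size 3, min 31) -> median=23
Step 7: insert 20 -> lo=[9, 13, 15, 20] (size 4, max 20) hi=[31, 42, 44] (size 3, min 31) -> median=20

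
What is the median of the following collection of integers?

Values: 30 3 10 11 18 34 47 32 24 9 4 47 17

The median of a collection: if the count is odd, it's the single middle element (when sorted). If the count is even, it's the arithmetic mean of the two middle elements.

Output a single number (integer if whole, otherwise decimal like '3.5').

Answer: 18

Derivation:
Step 1: insert 30 -> lo=[30] (size 1, max 30) hi=[] (size 0) -> median=30
Step 2: insert 3 -> lo=[3] (size 1, max 3) hi=[30] (size 1, min 30) -> median=16.5
Step 3: insert 10 -> lo=[3, 10] (size 2, max 10) hi=[30] (size 1, min 30) -> median=10
Step 4: insert 11 -> lo=[3, 10] (size 2, max 10) hi=[11, 30] (size 2, min 11) -> median=10.5
Step 5: insert 18 -> lo=[3, 10, 11] (size 3, max 11) hi=[18, 30] (size 2, min 18) -> median=11
Step 6: insert 34 -> lo=[3, 10, 11] (size 3, max 11) hi=[18, 30, 34] (size 3, min 18) -> median=14.5
Step 7: insert 47 -> lo=[3, 10, 11, 18] (size 4, max 18) hi=[30, 34, 47] (size 3, min 30) -> median=18
Step 8: insert 32 -> lo=[3, 10, 11, 18] (size 4, max 18) hi=[30, 32, 34, 47] (size 4, min 30) -> median=24
Step 9: insert 24 -> lo=[3, 10, 11, 18, 24] (size 5, max 24) hi=[30, 32, 34, 47] (size 4, min 30) -> median=24
Step 10: insert 9 -> lo=[3, 9, 10, 11, 18] (size 5, max 18) hi=[24, 30, 32, 34, 47] (size 5, min 24) -> median=21
Step 11: insert 4 -> lo=[3, 4, 9, 10, 11, 18] (size 6, max 18) hi=[24, 30, 32, 34, 47] (size 5, min 24) -> median=18
Step 12: insert 47 -> lo=[3, 4, 9, 10, 11, 18] (size 6, max 18) hi=[24, 30, 32, 34, 47, 47] (size 6, min 24) -> median=21
Step 13: insert 17 -> lo=[3, 4, 9, 10, 11, 17, 18] (size 7, max 18) hi=[24, 30, 32, 34, 47, 47] (size 6, min 24) -> median=18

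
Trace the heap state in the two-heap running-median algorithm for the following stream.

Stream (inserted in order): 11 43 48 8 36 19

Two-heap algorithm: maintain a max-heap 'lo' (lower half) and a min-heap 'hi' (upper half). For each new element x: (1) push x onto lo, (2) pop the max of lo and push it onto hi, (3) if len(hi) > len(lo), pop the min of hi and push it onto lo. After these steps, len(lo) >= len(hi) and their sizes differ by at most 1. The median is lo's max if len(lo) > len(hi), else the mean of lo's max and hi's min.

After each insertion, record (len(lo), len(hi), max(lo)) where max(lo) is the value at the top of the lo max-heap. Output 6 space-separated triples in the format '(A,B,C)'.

Answer: (1,0,11) (1,1,11) (2,1,43) (2,2,11) (3,2,36) (3,3,19)

Derivation:
Step 1: insert 11 -> lo=[11] hi=[] -> (len(lo)=1, len(hi)=0, max(lo)=11)
Step 2: insert 43 -> lo=[11] hi=[43] -> (len(lo)=1, len(hi)=1, max(lo)=11)
Step 3: insert 48 -> lo=[11, 43] hi=[48] -> (len(lo)=2, len(hi)=1, max(lo)=43)
Step 4: insert 8 -> lo=[8, 11] hi=[43, 48] -> (len(lo)=2, len(hi)=2, max(lo)=11)
Step 5: insert 36 -> lo=[8, 11, 36] hi=[43, 48] -> (len(lo)=3, len(hi)=2, max(lo)=36)
Step 6: insert 19 -> lo=[8, 11, 19] hi=[36, 43, 48] -> (len(lo)=3, len(hi)=3, max(lo)=19)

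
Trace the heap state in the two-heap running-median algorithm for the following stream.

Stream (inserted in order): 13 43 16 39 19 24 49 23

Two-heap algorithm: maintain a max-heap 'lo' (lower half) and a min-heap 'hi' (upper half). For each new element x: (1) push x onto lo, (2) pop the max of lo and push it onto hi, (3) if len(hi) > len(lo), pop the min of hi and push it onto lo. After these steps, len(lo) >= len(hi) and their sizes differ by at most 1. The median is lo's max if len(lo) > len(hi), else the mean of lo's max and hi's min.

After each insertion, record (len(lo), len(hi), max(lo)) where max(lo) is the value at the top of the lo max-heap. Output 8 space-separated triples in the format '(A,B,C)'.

Answer: (1,0,13) (1,1,13) (2,1,16) (2,2,16) (3,2,19) (3,3,19) (4,3,24) (4,4,23)

Derivation:
Step 1: insert 13 -> lo=[13] hi=[] -> (len(lo)=1, len(hi)=0, max(lo)=13)
Step 2: insert 43 -> lo=[13] hi=[43] -> (len(lo)=1, len(hi)=1, max(lo)=13)
Step 3: insert 16 -> lo=[13, 16] hi=[43] -> (len(lo)=2, len(hi)=1, max(lo)=16)
Step 4: insert 39 -> lo=[13, 16] hi=[39, 43] -> (len(lo)=2, len(hi)=2, max(lo)=16)
Step 5: insert 19 -> lo=[13, 16, 19] hi=[39, 43] -> (len(lo)=3, len(hi)=2, max(lo)=19)
Step 6: insert 24 -> lo=[13, 16, 19] hi=[24, 39, 43] -> (len(lo)=3, len(hi)=3, max(lo)=19)
Step 7: insert 49 -> lo=[13, 16, 19, 24] hi=[39, 43, 49] -> (len(lo)=4, len(hi)=3, max(lo)=24)
Step 8: insert 23 -> lo=[13, 16, 19, 23] hi=[24, 39, 43, 49] -> (len(lo)=4, len(hi)=4, max(lo)=23)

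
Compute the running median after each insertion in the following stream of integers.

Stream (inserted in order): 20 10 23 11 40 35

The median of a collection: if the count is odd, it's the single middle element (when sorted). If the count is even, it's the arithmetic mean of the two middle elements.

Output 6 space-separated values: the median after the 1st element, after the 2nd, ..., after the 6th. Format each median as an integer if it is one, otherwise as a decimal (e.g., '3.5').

Answer: 20 15 20 15.5 20 21.5

Derivation:
Step 1: insert 20 -> lo=[20] (size 1, max 20) hi=[] (size 0) -> median=20
Step 2: insert 10 -> lo=[10] (size 1, max 10) hi=[20] (size 1, min 20) -> median=15
Step 3: insert 23 -> lo=[10, 20] (size 2, max 20) hi=[23] (size 1, min 23) -> median=20
Step 4: insert 11 -> lo=[10, 11] (size 2, max 11) hi=[20, 23] (size 2, min 20) -> median=15.5
Step 5: insert 40 -> lo=[10, 11, 20] (size 3, max 20) hi=[23, 40] (size 2, min 23) -> median=20
Step 6: insert 35 -> lo=[10, 11, 20] (size 3, max 20) hi=[23, 35, 40] (size 3, min 23) -> median=21.5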